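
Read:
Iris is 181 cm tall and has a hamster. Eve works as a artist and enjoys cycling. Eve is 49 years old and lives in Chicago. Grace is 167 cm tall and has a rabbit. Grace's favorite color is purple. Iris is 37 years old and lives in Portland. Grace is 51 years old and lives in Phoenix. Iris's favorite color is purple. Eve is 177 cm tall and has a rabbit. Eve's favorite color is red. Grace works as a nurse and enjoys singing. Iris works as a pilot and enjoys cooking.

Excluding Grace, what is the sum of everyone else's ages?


Sum (excluding Grace): 86

86


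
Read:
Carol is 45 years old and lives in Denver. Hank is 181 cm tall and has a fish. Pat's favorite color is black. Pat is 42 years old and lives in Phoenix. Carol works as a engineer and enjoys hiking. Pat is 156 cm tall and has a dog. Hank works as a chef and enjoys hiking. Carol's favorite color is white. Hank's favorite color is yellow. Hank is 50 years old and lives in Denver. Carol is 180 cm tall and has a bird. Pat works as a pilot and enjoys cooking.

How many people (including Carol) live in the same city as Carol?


Carol lives in Denver. Count = 2

2


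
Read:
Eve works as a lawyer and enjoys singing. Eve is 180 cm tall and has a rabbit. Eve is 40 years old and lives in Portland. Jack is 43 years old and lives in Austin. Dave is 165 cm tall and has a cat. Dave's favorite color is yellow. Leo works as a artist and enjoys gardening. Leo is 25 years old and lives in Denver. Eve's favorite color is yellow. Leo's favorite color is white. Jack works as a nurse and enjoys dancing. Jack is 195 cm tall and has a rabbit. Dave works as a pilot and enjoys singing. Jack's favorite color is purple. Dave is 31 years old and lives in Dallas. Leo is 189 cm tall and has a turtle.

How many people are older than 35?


Filter: 2

2


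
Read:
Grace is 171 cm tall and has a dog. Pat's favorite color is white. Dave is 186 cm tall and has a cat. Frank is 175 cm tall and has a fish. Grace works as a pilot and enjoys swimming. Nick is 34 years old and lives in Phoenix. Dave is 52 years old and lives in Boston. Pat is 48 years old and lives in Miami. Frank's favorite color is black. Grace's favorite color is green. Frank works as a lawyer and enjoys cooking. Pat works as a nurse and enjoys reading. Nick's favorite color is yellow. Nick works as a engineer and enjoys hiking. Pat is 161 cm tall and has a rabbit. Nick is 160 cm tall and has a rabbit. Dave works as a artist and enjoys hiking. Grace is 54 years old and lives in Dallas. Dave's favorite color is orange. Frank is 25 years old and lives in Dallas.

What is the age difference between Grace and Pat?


|54 - 48| = 6

6


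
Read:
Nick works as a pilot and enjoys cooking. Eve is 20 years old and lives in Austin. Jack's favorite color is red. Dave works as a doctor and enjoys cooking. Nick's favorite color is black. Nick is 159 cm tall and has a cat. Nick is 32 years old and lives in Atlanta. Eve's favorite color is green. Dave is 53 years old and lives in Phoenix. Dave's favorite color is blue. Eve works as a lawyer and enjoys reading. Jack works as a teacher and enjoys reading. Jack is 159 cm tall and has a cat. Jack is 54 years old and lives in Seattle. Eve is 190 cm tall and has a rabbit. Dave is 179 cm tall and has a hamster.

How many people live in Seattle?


Count in Seattle: 1

1


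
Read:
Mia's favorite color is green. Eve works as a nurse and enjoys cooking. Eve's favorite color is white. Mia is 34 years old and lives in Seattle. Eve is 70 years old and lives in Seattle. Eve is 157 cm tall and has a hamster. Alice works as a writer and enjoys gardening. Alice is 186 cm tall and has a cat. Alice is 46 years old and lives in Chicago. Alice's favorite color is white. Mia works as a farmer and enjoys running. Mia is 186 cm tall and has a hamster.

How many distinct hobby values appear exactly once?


Unique hobby values: 3

3


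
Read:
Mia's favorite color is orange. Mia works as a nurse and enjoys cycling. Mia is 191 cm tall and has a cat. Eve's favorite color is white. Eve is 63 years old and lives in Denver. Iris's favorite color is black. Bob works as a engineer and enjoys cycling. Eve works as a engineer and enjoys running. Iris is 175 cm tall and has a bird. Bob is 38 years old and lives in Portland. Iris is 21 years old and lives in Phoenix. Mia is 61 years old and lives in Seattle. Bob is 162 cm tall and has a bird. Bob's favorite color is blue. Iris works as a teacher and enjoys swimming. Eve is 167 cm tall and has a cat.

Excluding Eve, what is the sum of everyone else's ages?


Sum (excluding Eve): 120

120


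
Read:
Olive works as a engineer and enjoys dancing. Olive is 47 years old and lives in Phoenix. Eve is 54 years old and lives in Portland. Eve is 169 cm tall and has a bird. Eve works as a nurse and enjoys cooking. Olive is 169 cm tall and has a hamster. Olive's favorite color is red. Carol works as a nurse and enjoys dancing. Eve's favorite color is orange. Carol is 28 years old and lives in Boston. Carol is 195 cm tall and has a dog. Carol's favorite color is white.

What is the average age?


Sum=129, n=3, avg=43

43


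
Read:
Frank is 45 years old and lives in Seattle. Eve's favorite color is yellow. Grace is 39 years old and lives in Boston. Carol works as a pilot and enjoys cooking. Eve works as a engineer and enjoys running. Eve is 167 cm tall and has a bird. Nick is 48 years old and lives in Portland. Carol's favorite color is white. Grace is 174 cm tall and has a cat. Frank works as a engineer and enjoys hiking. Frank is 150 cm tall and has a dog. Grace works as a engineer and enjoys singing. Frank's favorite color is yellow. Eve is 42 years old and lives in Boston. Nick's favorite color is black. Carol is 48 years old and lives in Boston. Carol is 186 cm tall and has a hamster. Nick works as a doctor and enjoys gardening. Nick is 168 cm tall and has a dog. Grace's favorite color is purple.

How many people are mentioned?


People: Eve, Nick, Carol, Grace, Frank. Count = 5

5


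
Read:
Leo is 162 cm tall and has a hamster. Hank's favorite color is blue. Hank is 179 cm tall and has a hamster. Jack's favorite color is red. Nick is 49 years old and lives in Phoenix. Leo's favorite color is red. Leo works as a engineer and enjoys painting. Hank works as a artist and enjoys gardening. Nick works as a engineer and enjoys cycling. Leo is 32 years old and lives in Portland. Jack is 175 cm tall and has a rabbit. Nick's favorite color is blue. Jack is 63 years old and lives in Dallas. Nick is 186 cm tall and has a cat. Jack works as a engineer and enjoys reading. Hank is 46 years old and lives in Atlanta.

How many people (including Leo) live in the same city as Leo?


Leo lives in Portland. Count = 1

1


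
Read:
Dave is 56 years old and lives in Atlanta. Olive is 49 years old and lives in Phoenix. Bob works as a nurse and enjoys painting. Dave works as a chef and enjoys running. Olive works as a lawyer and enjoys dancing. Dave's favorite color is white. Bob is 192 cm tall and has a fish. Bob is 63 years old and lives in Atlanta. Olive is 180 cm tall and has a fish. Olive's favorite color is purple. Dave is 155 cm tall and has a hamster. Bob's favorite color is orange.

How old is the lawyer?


The lawyer is Olive, age 49

49


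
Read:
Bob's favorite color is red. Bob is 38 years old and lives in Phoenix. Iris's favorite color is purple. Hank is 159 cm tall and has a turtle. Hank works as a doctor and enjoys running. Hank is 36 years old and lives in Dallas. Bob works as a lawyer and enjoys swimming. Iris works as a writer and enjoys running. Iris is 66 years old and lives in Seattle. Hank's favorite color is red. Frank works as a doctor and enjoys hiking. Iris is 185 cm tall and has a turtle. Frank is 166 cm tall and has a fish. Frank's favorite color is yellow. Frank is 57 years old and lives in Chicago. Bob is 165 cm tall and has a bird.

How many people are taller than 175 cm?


Taller than 175: 1

1


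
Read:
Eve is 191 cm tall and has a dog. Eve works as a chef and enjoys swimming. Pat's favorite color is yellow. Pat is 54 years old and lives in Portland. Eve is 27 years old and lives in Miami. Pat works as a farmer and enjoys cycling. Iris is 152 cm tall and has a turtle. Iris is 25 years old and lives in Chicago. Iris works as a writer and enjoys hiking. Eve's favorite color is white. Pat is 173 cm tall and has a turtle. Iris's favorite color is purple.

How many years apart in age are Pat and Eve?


54 vs 27, diff = 27

27


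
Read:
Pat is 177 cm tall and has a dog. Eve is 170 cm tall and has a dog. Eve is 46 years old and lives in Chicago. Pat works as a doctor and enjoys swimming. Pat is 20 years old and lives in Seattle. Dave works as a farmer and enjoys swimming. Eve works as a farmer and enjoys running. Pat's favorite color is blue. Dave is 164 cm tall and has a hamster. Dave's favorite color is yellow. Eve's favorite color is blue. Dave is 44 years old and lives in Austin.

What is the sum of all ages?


20+46+44 = 110

110


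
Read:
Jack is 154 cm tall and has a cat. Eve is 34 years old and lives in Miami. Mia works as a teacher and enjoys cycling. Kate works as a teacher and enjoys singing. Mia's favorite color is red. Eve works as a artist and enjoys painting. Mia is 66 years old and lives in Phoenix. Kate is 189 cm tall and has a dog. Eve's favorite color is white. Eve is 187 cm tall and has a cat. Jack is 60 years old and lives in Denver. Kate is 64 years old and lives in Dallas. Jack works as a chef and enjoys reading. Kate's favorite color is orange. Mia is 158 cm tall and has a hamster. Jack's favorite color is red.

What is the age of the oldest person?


Oldest: Mia at 66

66


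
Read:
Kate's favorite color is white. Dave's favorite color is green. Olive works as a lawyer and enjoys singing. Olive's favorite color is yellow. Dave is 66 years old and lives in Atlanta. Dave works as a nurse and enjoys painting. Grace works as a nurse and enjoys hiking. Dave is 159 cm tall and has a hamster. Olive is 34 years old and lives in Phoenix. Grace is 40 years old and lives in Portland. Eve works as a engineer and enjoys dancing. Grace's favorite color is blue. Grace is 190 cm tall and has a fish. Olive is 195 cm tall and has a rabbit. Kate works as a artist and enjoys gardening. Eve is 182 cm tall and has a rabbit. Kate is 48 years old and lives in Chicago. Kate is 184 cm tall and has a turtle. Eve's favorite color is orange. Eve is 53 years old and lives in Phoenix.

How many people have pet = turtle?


Count: 1

1


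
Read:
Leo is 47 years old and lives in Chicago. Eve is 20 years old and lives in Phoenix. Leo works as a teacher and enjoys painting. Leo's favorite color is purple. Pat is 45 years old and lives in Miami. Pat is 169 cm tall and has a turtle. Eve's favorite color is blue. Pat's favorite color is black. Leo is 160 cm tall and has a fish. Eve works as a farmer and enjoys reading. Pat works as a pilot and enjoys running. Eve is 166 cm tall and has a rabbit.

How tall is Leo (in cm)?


Leo is 160 cm tall

160


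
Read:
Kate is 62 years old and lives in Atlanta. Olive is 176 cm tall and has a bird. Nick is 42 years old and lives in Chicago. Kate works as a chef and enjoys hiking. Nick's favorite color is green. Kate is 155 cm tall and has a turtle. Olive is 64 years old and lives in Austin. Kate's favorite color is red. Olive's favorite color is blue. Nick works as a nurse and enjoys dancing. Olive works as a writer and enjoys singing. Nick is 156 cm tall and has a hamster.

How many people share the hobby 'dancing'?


Count: 1

1


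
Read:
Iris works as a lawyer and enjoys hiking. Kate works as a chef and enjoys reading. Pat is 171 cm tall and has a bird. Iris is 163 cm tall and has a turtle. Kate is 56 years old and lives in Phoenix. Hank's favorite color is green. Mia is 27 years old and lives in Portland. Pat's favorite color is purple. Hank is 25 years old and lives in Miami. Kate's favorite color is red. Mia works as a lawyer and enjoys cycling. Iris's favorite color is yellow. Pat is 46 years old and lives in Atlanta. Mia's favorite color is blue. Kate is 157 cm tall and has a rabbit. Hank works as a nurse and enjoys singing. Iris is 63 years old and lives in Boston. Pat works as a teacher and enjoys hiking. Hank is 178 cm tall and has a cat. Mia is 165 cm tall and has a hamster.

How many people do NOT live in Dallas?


Not in Dallas: 5

5


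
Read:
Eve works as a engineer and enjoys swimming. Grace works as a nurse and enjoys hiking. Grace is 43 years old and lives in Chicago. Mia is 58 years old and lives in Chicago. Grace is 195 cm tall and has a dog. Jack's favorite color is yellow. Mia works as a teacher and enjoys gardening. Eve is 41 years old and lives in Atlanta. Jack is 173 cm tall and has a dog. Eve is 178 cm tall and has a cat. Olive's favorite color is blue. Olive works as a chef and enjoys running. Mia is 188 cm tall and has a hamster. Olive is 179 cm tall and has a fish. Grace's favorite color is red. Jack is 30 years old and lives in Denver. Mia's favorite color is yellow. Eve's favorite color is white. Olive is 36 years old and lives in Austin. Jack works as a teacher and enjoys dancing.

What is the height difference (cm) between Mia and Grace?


|188 - 195| = 7

7


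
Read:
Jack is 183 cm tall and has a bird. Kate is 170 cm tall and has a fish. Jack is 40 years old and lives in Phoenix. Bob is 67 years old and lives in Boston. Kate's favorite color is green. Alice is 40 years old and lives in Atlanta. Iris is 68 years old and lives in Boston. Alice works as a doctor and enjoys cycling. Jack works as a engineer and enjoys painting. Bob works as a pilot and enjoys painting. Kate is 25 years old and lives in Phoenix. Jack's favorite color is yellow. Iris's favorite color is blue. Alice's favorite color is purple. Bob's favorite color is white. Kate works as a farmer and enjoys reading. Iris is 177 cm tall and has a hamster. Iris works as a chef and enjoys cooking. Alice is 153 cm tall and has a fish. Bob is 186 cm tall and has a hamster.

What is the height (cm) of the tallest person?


Tallest: Bob at 186 cm

186


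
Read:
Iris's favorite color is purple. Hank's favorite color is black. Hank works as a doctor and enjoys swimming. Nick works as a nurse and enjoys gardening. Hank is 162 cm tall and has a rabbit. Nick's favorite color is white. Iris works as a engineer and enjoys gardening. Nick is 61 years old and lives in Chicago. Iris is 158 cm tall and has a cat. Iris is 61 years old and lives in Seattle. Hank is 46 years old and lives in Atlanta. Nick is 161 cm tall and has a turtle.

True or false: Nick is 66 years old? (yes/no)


Nick is actually 61. no

no


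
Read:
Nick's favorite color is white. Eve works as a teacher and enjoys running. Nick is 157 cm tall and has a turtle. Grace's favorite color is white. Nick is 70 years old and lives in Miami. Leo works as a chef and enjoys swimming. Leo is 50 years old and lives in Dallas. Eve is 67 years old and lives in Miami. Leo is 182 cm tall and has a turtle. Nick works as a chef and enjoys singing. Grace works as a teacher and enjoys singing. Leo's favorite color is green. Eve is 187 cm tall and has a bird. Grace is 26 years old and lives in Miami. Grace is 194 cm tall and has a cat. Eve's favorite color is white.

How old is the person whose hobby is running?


Person with hobby=running is Eve, age 67

67


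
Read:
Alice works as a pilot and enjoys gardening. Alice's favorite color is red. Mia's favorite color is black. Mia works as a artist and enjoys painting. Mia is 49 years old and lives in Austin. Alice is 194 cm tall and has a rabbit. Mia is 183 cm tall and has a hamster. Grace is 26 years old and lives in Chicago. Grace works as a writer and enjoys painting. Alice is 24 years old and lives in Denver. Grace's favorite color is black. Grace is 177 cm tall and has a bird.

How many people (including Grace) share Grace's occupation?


Grace is a writer. Count = 1

1


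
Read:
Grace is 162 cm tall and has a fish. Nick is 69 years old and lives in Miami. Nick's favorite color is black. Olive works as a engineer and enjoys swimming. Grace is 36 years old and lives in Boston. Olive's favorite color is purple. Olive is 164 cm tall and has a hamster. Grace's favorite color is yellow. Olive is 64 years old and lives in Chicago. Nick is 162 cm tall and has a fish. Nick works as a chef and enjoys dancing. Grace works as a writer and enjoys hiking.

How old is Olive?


Olive is 64 years old

64


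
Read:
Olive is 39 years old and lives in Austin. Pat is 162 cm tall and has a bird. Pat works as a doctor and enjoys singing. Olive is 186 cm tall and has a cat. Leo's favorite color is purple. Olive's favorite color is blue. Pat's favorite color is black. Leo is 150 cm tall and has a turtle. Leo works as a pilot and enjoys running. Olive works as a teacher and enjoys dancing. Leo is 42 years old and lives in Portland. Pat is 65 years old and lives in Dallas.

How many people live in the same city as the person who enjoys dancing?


Person with hobby dancing is Olive, city Austin. Count = 1

1


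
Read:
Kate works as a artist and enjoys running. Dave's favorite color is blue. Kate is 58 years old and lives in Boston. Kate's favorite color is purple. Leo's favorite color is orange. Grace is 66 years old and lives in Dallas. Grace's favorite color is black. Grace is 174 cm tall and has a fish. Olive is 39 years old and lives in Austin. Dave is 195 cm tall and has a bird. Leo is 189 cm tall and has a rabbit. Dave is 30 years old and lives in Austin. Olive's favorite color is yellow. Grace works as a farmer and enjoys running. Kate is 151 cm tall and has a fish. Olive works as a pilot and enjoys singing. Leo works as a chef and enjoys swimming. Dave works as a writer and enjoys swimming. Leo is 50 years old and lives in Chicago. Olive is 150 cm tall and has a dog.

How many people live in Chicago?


Count in Chicago: 1

1


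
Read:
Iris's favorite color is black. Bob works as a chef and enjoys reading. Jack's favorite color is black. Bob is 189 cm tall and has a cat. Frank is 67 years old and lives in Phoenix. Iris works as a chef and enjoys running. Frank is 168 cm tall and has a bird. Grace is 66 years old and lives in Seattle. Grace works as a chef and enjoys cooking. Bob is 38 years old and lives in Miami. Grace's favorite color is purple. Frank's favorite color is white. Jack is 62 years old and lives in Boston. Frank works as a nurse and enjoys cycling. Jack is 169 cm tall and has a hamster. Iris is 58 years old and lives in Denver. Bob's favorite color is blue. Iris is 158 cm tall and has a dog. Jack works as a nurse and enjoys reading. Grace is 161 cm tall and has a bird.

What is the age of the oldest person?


Oldest: Frank at 67

67


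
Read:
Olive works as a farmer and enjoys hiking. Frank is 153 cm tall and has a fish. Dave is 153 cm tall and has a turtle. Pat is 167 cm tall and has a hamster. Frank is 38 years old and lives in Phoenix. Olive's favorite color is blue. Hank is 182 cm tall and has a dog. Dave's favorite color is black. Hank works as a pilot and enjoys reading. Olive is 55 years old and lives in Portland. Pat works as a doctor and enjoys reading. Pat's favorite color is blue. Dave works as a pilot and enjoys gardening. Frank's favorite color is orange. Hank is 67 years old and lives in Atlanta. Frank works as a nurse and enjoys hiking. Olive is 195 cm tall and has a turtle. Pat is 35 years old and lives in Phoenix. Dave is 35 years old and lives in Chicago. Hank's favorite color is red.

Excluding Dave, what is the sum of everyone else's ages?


Sum (excluding Dave): 195

195


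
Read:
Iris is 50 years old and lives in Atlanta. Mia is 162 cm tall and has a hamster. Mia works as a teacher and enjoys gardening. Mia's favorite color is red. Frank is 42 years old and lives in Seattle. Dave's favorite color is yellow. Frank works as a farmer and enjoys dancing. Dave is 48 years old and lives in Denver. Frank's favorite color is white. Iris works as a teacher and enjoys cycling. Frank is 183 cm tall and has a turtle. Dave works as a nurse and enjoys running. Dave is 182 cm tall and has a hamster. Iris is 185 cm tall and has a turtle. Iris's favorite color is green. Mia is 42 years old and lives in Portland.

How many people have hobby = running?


Count: 1

1


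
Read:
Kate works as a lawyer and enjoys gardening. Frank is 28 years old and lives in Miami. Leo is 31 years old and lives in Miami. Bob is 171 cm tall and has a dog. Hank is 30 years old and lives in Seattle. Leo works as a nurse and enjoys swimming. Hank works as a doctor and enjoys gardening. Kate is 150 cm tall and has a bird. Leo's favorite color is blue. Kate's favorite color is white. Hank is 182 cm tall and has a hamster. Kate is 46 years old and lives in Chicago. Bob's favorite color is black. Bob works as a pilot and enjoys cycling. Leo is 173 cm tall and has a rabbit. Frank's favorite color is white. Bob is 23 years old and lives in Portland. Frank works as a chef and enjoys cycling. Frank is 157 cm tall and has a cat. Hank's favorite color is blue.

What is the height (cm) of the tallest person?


Tallest: Hank at 182 cm

182


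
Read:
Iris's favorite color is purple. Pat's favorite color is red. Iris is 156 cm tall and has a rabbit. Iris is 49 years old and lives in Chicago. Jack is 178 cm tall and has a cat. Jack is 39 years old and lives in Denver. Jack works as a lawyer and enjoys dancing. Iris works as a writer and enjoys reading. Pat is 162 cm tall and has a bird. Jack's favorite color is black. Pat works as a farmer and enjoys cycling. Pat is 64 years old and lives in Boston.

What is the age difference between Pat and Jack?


|64 - 39| = 25

25


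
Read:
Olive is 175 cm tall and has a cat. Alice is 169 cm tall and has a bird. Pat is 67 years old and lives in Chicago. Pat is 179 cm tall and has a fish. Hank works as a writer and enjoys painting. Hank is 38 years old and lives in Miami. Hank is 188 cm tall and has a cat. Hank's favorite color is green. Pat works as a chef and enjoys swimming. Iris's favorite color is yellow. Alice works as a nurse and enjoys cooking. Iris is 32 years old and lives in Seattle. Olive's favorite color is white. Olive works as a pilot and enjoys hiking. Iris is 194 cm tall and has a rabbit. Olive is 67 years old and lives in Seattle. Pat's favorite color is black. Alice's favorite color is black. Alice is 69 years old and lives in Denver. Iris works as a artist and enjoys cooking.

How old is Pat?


Pat is 67 years old

67


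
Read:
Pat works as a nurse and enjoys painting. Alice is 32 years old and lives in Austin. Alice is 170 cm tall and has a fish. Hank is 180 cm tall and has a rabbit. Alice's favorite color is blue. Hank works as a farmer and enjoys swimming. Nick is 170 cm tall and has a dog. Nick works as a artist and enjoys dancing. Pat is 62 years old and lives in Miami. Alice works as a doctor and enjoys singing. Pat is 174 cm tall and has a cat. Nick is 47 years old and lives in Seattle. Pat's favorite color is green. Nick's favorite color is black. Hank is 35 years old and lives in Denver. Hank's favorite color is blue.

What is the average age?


Sum=176, n=4, avg=44

44


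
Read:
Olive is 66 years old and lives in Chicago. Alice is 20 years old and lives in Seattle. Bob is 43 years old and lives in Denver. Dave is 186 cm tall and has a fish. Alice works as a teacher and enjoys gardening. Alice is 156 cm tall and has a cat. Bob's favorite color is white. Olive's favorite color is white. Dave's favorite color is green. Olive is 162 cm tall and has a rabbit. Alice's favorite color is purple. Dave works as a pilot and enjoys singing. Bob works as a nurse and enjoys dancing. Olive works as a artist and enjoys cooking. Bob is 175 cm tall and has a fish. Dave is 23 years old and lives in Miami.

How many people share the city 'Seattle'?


Count: 1

1


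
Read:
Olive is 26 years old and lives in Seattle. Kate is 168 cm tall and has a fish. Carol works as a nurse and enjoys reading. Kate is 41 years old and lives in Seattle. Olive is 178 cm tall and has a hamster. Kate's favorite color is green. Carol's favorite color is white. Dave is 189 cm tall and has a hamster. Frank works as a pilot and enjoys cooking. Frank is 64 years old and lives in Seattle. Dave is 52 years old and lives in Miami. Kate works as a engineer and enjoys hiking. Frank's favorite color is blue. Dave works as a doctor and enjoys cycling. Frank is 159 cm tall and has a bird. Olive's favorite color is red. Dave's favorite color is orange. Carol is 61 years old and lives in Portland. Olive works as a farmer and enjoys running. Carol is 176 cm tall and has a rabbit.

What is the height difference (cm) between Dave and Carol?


|189 - 176| = 13

13


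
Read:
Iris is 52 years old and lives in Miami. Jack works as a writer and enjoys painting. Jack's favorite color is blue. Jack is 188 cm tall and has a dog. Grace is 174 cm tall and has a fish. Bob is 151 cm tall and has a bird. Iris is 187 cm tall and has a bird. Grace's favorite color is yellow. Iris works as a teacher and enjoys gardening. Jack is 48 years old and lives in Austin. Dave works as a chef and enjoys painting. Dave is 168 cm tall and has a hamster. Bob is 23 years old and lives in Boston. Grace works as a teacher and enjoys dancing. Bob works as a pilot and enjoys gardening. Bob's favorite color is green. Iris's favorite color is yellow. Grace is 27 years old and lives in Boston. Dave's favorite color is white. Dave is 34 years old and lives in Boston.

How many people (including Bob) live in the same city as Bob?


Bob lives in Boston. Count = 3

3


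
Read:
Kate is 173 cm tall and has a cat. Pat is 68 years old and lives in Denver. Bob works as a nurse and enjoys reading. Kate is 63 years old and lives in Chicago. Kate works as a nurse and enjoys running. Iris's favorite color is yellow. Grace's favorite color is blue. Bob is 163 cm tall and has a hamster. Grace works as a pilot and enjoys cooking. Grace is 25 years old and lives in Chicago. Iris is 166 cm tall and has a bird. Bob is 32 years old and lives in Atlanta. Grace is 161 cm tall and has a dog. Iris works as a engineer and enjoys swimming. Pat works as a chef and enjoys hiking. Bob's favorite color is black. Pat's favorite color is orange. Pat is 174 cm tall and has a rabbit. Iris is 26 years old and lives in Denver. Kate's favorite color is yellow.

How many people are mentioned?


People: Kate, Iris, Pat, Bob, Grace. Count = 5

5


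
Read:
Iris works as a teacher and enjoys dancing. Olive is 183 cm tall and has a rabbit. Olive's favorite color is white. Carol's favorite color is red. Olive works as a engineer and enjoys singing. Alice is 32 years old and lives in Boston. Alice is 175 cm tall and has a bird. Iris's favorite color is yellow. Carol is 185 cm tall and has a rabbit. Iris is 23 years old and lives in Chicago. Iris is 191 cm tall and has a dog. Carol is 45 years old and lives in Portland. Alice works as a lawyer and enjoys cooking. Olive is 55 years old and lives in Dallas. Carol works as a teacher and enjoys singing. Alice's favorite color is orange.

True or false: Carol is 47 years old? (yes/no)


Carol is actually 45. no

no


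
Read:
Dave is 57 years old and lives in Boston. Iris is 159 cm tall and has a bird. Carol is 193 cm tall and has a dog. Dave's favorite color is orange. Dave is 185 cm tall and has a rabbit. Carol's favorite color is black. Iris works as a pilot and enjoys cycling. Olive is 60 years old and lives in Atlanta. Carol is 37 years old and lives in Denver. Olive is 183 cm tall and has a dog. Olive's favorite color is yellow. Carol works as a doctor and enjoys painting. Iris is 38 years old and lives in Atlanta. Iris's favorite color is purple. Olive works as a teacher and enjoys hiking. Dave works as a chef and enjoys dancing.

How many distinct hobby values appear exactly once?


Unique hobby values: 4

4


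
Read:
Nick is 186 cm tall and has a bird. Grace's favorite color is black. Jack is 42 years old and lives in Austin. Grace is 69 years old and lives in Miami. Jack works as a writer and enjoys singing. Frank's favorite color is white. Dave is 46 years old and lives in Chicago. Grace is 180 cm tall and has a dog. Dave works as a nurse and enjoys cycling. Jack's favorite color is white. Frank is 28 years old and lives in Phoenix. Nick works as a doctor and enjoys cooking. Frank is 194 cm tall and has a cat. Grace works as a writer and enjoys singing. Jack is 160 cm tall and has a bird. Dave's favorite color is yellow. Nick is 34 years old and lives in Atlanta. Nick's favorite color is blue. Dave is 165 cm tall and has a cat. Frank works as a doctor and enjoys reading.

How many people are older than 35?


Filter: 3

3


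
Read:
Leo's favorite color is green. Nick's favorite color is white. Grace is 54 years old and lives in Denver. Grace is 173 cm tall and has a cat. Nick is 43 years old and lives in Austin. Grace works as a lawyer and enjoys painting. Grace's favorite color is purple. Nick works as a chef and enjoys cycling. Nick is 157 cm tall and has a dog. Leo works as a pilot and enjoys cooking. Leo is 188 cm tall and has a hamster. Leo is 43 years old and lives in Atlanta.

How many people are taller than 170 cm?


Taller than 170: 2

2


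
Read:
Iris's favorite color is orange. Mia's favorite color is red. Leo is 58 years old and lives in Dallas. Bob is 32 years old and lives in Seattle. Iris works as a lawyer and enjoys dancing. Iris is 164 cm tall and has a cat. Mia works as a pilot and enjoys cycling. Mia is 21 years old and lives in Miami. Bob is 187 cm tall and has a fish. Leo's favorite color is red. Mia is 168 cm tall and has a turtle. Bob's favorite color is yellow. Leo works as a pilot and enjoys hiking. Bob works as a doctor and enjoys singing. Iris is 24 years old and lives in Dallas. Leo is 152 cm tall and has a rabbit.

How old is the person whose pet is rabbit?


Person with pet=rabbit is Leo, age 58

58


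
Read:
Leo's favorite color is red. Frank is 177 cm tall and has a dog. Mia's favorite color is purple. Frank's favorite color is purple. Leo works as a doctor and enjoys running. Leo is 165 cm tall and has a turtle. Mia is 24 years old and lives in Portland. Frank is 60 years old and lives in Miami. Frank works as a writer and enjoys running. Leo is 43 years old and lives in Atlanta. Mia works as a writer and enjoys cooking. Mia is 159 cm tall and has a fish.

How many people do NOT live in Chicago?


Not in Chicago: 3

3


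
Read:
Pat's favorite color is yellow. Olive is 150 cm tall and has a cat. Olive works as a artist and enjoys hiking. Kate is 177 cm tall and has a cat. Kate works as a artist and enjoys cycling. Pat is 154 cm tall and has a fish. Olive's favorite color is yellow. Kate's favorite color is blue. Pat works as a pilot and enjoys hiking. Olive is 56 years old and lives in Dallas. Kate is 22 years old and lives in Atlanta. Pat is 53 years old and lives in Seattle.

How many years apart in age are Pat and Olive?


53 vs 56, diff = 3

3


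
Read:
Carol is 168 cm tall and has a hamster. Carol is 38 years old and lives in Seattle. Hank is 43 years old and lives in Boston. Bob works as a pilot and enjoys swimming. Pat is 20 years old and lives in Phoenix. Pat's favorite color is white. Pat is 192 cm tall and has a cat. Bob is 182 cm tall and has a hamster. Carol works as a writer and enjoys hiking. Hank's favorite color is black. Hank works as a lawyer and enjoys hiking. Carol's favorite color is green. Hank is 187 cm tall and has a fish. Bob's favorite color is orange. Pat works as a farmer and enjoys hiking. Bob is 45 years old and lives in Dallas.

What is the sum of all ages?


20+43+45+38 = 146

146


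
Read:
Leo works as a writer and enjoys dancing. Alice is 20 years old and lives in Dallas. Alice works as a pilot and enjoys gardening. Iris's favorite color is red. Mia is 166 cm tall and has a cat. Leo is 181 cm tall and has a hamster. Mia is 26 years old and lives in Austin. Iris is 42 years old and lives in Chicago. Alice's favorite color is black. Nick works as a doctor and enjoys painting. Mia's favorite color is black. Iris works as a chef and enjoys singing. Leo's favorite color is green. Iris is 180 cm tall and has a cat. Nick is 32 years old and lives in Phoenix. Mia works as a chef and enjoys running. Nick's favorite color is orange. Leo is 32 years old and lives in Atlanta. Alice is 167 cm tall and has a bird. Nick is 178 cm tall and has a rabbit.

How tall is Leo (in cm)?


Leo is 181 cm tall

181


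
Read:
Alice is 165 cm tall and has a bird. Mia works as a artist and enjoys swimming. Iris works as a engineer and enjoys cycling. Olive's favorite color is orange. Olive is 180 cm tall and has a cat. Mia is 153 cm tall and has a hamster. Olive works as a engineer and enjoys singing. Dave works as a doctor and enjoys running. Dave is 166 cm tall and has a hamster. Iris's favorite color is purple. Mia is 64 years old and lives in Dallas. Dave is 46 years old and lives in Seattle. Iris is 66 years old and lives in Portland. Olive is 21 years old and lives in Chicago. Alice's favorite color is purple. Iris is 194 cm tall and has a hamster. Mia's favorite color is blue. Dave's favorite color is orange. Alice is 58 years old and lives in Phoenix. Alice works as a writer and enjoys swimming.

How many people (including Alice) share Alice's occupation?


Alice is a writer. Count = 1

1


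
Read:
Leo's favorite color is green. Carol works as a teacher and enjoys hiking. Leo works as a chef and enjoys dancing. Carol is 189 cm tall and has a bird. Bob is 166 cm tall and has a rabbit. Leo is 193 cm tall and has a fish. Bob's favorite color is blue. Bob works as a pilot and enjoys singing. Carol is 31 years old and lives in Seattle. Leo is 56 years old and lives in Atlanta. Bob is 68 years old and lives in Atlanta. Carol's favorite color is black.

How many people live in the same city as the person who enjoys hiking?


Person with hobby hiking is Carol, city Seattle. Count = 1

1


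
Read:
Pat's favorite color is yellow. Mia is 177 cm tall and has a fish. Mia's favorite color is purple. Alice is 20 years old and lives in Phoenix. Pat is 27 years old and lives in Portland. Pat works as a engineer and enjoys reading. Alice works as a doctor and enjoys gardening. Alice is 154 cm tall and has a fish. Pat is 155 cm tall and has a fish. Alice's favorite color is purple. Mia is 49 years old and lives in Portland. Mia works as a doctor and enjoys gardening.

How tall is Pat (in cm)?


Pat is 155 cm tall

155


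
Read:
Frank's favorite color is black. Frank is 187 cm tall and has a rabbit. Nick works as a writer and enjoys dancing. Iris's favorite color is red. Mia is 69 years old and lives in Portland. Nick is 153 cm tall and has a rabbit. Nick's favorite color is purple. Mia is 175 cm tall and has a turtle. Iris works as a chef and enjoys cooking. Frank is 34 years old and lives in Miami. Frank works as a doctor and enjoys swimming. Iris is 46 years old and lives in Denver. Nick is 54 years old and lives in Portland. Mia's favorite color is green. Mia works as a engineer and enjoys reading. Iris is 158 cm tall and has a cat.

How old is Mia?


Mia is 69 years old

69


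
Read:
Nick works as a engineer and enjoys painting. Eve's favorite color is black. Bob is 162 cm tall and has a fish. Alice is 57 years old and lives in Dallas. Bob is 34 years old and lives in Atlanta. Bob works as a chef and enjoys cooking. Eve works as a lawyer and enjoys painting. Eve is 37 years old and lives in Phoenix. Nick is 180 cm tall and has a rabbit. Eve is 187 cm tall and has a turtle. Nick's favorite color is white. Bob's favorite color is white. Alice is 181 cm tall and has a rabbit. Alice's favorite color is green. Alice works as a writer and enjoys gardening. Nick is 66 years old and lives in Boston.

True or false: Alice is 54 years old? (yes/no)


Alice is actually 57. no

no


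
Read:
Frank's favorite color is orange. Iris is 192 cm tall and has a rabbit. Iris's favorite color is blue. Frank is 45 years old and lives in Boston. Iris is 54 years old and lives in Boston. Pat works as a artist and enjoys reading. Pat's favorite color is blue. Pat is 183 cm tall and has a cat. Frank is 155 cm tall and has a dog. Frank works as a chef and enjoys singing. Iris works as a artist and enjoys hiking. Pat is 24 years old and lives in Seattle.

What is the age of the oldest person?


Oldest: Iris at 54

54


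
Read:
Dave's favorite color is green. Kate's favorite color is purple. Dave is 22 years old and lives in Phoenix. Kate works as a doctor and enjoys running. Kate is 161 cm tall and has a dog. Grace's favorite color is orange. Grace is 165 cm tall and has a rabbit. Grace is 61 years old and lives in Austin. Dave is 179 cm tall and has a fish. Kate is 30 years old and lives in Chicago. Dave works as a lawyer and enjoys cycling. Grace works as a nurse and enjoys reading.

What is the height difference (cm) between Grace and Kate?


|165 - 161| = 4

4


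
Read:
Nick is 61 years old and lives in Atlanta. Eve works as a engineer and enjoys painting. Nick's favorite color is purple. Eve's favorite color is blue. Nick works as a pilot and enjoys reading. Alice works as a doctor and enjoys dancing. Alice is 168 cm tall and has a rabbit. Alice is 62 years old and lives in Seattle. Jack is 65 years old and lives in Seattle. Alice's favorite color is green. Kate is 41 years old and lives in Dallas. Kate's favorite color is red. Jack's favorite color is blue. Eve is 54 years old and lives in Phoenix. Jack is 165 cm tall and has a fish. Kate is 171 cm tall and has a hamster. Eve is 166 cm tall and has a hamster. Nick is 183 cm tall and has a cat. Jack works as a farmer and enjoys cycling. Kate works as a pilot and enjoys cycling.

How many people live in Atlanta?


Count in Atlanta: 1

1


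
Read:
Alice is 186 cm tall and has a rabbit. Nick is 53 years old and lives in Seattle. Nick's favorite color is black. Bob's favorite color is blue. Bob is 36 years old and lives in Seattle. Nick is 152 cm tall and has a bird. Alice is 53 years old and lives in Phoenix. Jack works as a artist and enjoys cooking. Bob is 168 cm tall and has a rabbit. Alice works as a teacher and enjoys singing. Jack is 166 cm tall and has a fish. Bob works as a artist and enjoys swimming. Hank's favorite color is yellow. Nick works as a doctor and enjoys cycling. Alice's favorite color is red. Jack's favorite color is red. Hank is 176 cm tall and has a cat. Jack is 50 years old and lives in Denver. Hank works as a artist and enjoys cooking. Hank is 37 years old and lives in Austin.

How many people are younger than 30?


Filter: 0

0


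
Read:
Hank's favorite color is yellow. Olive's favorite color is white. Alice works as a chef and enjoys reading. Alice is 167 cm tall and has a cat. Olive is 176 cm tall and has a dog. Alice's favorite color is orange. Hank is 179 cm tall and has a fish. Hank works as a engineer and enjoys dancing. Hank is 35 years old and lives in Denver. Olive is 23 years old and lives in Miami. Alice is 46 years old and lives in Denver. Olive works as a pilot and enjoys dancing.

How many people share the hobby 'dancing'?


Count: 2

2


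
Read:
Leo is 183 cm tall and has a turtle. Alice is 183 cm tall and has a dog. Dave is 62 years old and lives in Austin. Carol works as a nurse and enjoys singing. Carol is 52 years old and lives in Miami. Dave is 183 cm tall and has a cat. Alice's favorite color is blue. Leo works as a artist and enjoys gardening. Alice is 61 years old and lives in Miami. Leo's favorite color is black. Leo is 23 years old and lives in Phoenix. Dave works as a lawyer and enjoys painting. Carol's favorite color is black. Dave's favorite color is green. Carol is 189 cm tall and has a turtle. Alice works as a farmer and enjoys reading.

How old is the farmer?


The farmer is Alice, age 61

61


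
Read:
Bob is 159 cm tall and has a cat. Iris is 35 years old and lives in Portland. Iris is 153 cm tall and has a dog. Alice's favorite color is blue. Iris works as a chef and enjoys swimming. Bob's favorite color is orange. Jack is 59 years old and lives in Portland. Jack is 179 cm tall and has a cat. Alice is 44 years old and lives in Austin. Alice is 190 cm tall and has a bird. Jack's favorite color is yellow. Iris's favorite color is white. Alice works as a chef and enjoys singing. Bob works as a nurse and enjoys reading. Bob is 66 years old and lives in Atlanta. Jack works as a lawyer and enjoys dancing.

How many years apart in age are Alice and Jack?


44 vs 59, diff = 15

15
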